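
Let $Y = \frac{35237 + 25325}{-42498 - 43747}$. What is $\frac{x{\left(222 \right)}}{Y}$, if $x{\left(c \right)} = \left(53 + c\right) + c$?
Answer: $- \frac{42863765}{60562} \approx -707.77$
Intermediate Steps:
$x{\left(c \right)} = 53 + 2 c$
$Y = - \frac{60562}{86245}$ ($Y = \frac{60562}{-86245} = 60562 \left(- \frac{1}{86245}\right) = - \frac{60562}{86245} \approx -0.70221$)
$\frac{x{\left(222 \right)}}{Y} = \frac{53 + 2 \cdot 222}{- \frac{60562}{86245}} = \left(53 + 444\right) \left(- \frac{86245}{60562}\right) = 497 \left(- \frac{86245}{60562}\right) = - \frac{42863765}{60562}$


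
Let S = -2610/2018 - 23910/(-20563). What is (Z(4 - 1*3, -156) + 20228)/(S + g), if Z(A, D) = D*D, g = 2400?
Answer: 924616857788/49792651275 ≈ 18.569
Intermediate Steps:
S = -2709525/20748067 (S = -2610*1/2018 - 23910*(-1/20563) = -1305/1009 + 23910/20563 = -2709525/20748067 ≈ -0.13059)
Z(A, D) = D²
(Z(4 - 1*3, -156) + 20228)/(S + g) = ((-156)² + 20228)/(-2709525/20748067 + 2400) = (24336 + 20228)/(49792651275/20748067) = 44564*(20748067/49792651275) = 924616857788/49792651275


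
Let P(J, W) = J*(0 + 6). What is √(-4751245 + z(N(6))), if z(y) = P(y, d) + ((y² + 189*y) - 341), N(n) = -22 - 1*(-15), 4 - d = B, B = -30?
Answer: 7*I*√96998 ≈ 2180.1*I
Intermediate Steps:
d = 34 (d = 4 - 1*(-30) = 4 + 30 = 34)
N(n) = -7 (N(n) = -22 + 15 = -7)
P(J, W) = 6*J (P(J, W) = J*6 = 6*J)
z(y) = -341 + y² + 195*y (z(y) = 6*y + ((y² + 189*y) - 341) = 6*y + (-341 + y² + 189*y) = -341 + y² + 195*y)
√(-4751245 + z(N(6))) = √(-4751245 + (-341 + (-7)² + 195*(-7))) = √(-4751245 + (-341 + 49 - 1365)) = √(-4751245 - 1657) = √(-4752902) = 7*I*√96998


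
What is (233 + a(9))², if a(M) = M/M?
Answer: 54756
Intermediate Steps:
a(M) = 1
(233 + a(9))² = (233 + 1)² = 234² = 54756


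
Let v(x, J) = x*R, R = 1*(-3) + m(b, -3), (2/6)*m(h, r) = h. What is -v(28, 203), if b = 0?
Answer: 84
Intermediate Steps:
m(h, r) = 3*h
R = -3 (R = 1*(-3) + 3*0 = -3 + 0 = -3)
v(x, J) = -3*x (v(x, J) = x*(-3) = -3*x)
-v(28, 203) = -(-3)*28 = -1*(-84) = 84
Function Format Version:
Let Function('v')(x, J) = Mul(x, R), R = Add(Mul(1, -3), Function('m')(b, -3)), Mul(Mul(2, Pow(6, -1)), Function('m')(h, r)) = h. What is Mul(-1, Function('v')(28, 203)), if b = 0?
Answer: 84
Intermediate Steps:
Function('m')(h, r) = Mul(3, h)
R = -3 (R = Add(Mul(1, -3), Mul(3, 0)) = Add(-3, 0) = -3)
Function('v')(x, J) = Mul(-3, x) (Function('v')(x, J) = Mul(x, -3) = Mul(-3, x))
Mul(-1, Function('v')(28, 203)) = Mul(-1, Mul(-3, 28)) = Mul(-1, -84) = 84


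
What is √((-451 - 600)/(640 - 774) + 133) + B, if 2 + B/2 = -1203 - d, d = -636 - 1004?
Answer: 870 + 9*√31222/134 ≈ 881.87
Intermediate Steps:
d = -1640
B = 870 (B = -4 + 2*(-1203 - 1*(-1640)) = -4 + 2*(-1203 + 1640) = -4 + 2*437 = -4 + 874 = 870)
√((-451 - 600)/(640 - 774) + 133) + B = √((-451 - 600)/(640 - 774) + 133) + 870 = √(-1051/(-134) + 133) + 870 = √(-1051*(-1/134) + 133) + 870 = √(1051/134 + 133) + 870 = √(18873/134) + 870 = 9*√31222/134 + 870 = 870 + 9*√31222/134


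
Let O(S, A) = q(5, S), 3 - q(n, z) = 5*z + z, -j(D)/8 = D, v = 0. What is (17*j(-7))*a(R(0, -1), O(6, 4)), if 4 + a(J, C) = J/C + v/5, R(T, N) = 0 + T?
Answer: -3808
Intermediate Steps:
j(D) = -8*D
q(n, z) = 3 - 6*z (q(n, z) = 3 - (5*z + z) = 3 - 6*z)
O(S, A) = 3 - 6*S
R(T, N) = T
a(J, C) = -4 + J/C (a(J, C) = -4 + (J/C + 0/5) = -4 + (J/C + 0*(⅕)) = -4 + (J/C + 0) = -4 + J/C)
(17*j(-7))*a(R(0, -1), O(6, 4)) = (17*(-8*(-7)))*(-4 + 0/(3 - 6*6)) = (17*56)*(-4 + 0/(3 - 36)) = 952*(-4 + 0/(-33)) = 952*(-4 + 0*(-1/33)) = 952*(-4 + 0) = 952*(-4) = -3808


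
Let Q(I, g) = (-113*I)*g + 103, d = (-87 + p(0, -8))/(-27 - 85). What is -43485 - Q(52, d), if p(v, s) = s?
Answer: -1080909/28 ≈ -38604.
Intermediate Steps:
d = 95/112 (d = (-87 - 8)/(-27 - 85) = -95/(-112) = -95*(-1/112) = 95/112 ≈ 0.84821)
Q(I, g) = 103 - 113*I*g (Q(I, g) = -113*I*g + 103 = 103 - 113*I*g)
-43485 - Q(52, d) = -43485 - (103 - 113*52*95/112) = -43485 - (103 - 139555/28) = -43485 - 1*(-136671/28) = -43485 + 136671/28 = -1080909/28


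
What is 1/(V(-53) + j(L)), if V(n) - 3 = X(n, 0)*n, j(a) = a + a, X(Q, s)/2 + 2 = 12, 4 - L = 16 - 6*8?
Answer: -1/985 ≈ -0.0010152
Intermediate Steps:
L = 36 (L = 4 - (16 - 6*8) = 4 - (16 - 48) = 4 - 1*(-32) = 4 + 32 = 36)
X(Q, s) = 20 (X(Q, s) = -4 + 2*12 = -4 + 24 = 20)
j(a) = 2*a
V(n) = 3 + 20*n
1/(V(-53) + j(L)) = 1/((3 + 20*(-53)) + 2*36) = 1/((3 - 1060) + 72) = 1/(-1057 + 72) = 1/(-985) = -1/985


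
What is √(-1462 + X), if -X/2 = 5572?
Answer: I*√12606 ≈ 112.28*I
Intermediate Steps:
X = -11144 (X = -2*5572 = -11144)
√(-1462 + X) = √(-1462 - 11144) = √(-12606) = I*√12606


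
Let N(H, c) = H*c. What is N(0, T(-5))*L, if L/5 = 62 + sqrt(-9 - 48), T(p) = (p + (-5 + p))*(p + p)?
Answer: 0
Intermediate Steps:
T(p) = 2*p*(-5 + 2*p) (T(p) = (-5 + 2*p)*(2*p) = 2*p*(-5 + 2*p))
L = 310 + 5*I*sqrt(57) (L = 5*(62 + sqrt(-9 - 48)) = 5*(62 + sqrt(-57)) = 5*(62 + I*sqrt(57)) = 310 + 5*I*sqrt(57) ≈ 310.0 + 37.749*I)
N(0, T(-5))*L = (0*(2*(-5)*(-5 + 2*(-5))))*(310 + 5*I*sqrt(57)) = (0*(2*(-5)*(-5 - 10)))*(310 + 5*I*sqrt(57)) = (0*(2*(-5)*(-15)))*(310 + 5*I*sqrt(57)) = (0*150)*(310 + 5*I*sqrt(57)) = 0*(310 + 5*I*sqrt(57)) = 0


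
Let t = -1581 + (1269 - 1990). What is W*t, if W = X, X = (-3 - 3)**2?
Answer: -82872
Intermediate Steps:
X = 36 (X = (-6)**2 = 36)
W = 36
t = -2302 (t = -1581 - 721 = -2302)
W*t = 36*(-2302) = -82872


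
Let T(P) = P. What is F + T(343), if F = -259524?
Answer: -259181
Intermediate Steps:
F + T(343) = -259524 + 343 = -259181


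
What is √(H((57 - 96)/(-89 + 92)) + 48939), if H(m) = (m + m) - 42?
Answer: √48871 ≈ 221.07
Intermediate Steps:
H(m) = -42 + 2*m (H(m) = 2*m - 42 = -42 + 2*m)
√(H((57 - 96)/(-89 + 92)) + 48939) = √((-42 + 2*((57 - 96)/(-89 + 92))) + 48939) = √((-42 + 2*(-39/3)) + 48939) = √((-42 + 2*(-39*⅓)) + 48939) = √((-42 + 2*(-13)) + 48939) = √((-42 - 26) + 48939) = √(-68 + 48939) = √48871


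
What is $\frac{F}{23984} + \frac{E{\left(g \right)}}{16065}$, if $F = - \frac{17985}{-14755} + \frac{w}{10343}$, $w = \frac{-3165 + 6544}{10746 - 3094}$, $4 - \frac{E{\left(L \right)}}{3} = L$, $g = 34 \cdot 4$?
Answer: $- \frac{245962346094536471}{9998861010371163840} \approx -0.024599$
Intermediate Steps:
$g = 136$
$E{\left(L \right)} = 12 - 3 L$
$w = \frac{3379}{7652} \approx 0.44158$
$F = \frac{284693227121}{233555820836}$ ($F = - \frac{17985}{-14755} + \frac{3379}{7652 \cdot 10343} = \left(-17985\right) \left(- \frac{1}{14755}\right) + \frac{3379}{7652} \cdot \frac{1}{10343} = \frac{3597}{2951} + \frac{3379}{79144636} = \frac{284693227121}{233555820836} \approx 1.219$)
$\frac{F}{23984} + \frac{E{\left(g \right)}}{16065} = \frac{284693227121}{233555820836 \cdot 23984} + \frac{12 - 408}{16065} = \frac{284693227121}{233555820836} \cdot \frac{1}{23984} + \left(12 - 408\right) \frac{1}{16065} = \frac{284693227121}{5601602806930624} - \frac{44}{1785} = - \frac{245962346094536471}{9998861010371163840}$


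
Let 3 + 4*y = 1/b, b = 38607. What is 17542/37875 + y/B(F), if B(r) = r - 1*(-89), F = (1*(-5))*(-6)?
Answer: 26498454887/58002191625 ≈ 0.45685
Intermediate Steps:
F = 30 (F = -5*(-6) = 30)
y = -28955/38607 (y = -¾ + (¼)/38607 = -¾ + (¼)*(1/38607) = -¾ + 1/154428 = -28955/38607 ≈ -0.74999)
B(r) = 89 + r (B(r) = r + 89 = 89 + r)
17542/37875 + y/B(F) = 17542/37875 - 28955/(38607*(89 + 30)) = 17542*(1/37875) - 28955/38607/119 = 17542/37875 - 28955/38607*1/119 = 17542/37875 - 28955/4594233 = 26498454887/58002191625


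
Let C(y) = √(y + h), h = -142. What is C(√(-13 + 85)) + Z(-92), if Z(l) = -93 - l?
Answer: -1 + I*√(142 - 6*√2) ≈ -1.0 + 11.555*I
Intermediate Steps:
C(y) = √(-142 + y) (C(y) = √(y - 142) = √(-142 + y))
C(√(-13 + 85)) + Z(-92) = √(-142 + √(-13 + 85)) + (-93 - 1*(-92)) = √(-142 + √72) + (-93 + 92) = √(-142 + 6*√2) - 1 = -1 + √(-142 + 6*√2)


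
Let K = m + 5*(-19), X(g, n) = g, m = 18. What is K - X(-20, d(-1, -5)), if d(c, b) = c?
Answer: -57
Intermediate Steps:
K = -77 (K = 18 + 5*(-19) = 18 - 95 = -77)
K - X(-20, d(-1, -5)) = -77 - 1*(-20) = -77 + 20 = -57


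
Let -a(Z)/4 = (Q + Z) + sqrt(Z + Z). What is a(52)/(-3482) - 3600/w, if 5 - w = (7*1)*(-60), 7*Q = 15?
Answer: -1742042/207179 + 4*sqrt(26)/1741 ≈ -8.3967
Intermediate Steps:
Q = 15/7 (Q = (1/7)*15 = 15/7 ≈ 2.1429)
w = 425 (w = 5 - 7*1*(-60) = 5 - 7*(-60) = 5 - 1*(-420) = 5 + 420 = 425)
a(Z) = -60/7 - 4*Z - 4*sqrt(2)*sqrt(Z) (a(Z) = -4*((15/7 + Z) + sqrt(Z + Z)) = -4*((15/7 + Z) + sqrt(2*Z)) = -4*((15/7 + Z) + sqrt(2)*sqrt(Z)) = -4*(15/7 + Z + sqrt(2)*sqrt(Z)) = -60/7 - 4*Z - 4*sqrt(2)*sqrt(Z))
a(52)/(-3482) - 3600/w = (-60/7 - 4*52 - 4*sqrt(2)*sqrt(52))/(-3482) - 3600/425 = (-60/7 - 208 - 4*sqrt(2)*2*sqrt(13))*(-1/3482) - 3600*1/425 = (-60/7 - 208 - 8*sqrt(26))*(-1/3482) - 144/17 = (-1516/7 - 8*sqrt(26))*(-1/3482) - 144/17 = (758/12187 + 4*sqrt(26)/1741) - 144/17 = -1742042/207179 + 4*sqrt(26)/1741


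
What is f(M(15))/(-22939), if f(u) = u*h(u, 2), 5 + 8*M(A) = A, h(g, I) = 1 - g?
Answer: 5/367024 ≈ 1.3623e-5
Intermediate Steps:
M(A) = -5/8 + A/8
f(u) = u*(1 - u)
f(M(15))/(-22939) = ((-5/8 + (⅛)*15)*(1 - (-5/8 + (⅛)*15)))/(-22939) = ((-5/8 + 15/8)*(1 - (-5/8 + 15/8)))*(-1/22939) = (5*(1 - 1*5/4)/4)*(-1/22939) = (5*(1 - 5/4)/4)*(-1/22939) = ((5/4)*(-¼))*(-1/22939) = -5/16*(-1/22939) = 5/367024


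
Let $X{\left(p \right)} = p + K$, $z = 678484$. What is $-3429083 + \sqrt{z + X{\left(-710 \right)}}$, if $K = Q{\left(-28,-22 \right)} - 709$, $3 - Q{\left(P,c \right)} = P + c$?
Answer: $-3429083 + \sqrt{677118} \approx -3.4283 \cdot 10^{6}$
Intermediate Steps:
$Q{\left(P,c \right)} = 3 - P - c$ ($Q{\left(P,c \right)} = 3 - \left(P + c\right) = 3 - P - c$)
$K = -656$ ($K = \left(3 - -28 - -22\right) - 709 = \left(3 + 28 + 22\right) - 709 = 53 - 709 = -656$)
$X{\left(p \right)} = -656 + p$ ($X{\left(p \right)} = p - 656 = -656 + p$)
$-3429083 + \sqrt{z + X{\left(-710 \right)}} = -3429083 + \sqrt{678484 - 1366} = -3429083 + \sqrt{677118}$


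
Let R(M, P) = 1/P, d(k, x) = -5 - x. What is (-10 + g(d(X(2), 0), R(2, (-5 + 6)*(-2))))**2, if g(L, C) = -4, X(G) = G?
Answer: 196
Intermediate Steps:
(-10 + g(d(X(2), 0), R(2, (-5 + 6)*(-2))))**2 = (-10 - 4)**2 = (-14)**2 = 196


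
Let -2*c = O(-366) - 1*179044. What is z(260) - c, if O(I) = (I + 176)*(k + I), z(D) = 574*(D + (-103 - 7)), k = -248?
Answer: 54908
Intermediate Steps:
z(D) = -63140 + 574*D (z(D) = 574*(D - 110) = 574*(-110 + D) = -63140 + 574*D)
O(I) = (-248 + I)*(176 + I) (O(I) = (I + 176)*(-248 + I) = (176 + I)*(-248 + I) = (-248 + I)*(176 + I))
c = 31192 (c = -((-43648 + (-366)² - 72*(-366)) - 1*179044)/2 = -((-43648 + 133956 + 26352) - 179044)/2 = -(116660 - 179044)/2 = -½*(-62384) = 31192)
z(260) - c = (-63140 + 574*260) - 1*31192 = (-63140 + 149240) - 31192 = 86100 - 31192 = 54908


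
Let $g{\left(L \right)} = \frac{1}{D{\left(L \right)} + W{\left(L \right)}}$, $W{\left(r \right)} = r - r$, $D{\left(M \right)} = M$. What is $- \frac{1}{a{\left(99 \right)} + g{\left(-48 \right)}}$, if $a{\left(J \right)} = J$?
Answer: $- \frac{48}{4751} \approx -0.010103$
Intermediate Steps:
$W{\left(r \right)} = 0$
$g{\left(L \right)} = \frac{1}{L}$ ($g{\left(L \right)} = \frac{1}{L + 0} = \frac{1}{L}$)
$- \frac{1}{a{\left(99 \right)} + g{\left(-48 \right)}} = - \frac{1}{99 + \frac{1}{-48}} = - \frac{1}{99 - \frac{1}{48}} = - \frac{1}{\frac{4751}{48}} = \left(-1\right) \frac{48}{4751} = - \frac{48}{4751}$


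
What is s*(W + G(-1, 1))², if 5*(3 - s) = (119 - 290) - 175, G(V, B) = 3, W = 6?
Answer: 29241/5 ≈ 5848.2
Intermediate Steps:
s = 361/5 (s = 3 - ((119 - 290) - 175)/5 = 3 - (-171 - 175)/5 = 3 - ⅕*(-346) = 3 + 346/5 = 361/5 ≈ 72.200)
s*(W + G(-1, 1))² = 361*(6 + 3)²/5 = (361/5)*9² = (361/5)*81 = 29241/5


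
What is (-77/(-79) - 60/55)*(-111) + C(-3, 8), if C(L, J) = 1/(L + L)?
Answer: 66397/5214 ≈ 12.734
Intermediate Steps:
C(L, J) = 1/(2*L)
(-77/(-79) - 60/55)*(-111) + C(-3, 8) = (-77/(-79) - 60/55)*(-111) + (1/2)/(-3) = (-77*(-1/79) - 60*1/55)*(-111) + (1/2)*(-1/3) = (77/79 - 12/11)*(-111) - 1/6 = -101/869*(-111) - 1/6 = 11211/869 - 1/6 = 66397/5214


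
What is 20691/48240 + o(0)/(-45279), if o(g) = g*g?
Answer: 2299/5360 ≈ 0.42892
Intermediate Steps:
o(g) = g**2
20691/48240 + o(0)/(-45279) = 20691/48240 + 0**2/(-45279) = 20691*(1/48240) + 0*(-1/45279) = 2299/5360 + 0 = 2299/5360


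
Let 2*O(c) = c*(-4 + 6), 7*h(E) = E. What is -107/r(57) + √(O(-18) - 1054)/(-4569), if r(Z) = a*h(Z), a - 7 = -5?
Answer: -749/114 - 4*I*√67/4569 ≈ -6.5702 - 0.007166*I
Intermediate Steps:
h(E) = E/7
a = 2 (a = 7 - 5 = 2)
O(c) = c (O(c) = (c*(-4 + 6))/2 = (c*2)/2 = (2*c)/2 = c)
r(Z) = 2*Z/7 (r(Z) = 2*(Z/7) = 2*Z/7)
-107/r(57) + √(O(-18) - 1054)/(-4569) = -107/((2/7)*57) + √(-18 - 1054)/(-4569) = -107/114/7 + √(-1072)*(-1/4569) = -107*7/114 + (4*I*√67)*(-1/4569) = -749/114 - 4*I*√67/4569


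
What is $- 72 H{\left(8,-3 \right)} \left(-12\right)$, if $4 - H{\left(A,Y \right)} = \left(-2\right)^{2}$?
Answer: $0$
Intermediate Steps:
$H{\left(A,Y \right)} = 0$ ($H{\left(A,Y \right)} = 4 - \left(-2\right)^{2} = 4 - 4 = 0$)
$- 72 H{\left(8,-3 \right)} \left(-12\right) = - 72 \cdot 0 \left(-12\right) = \left(-72\right) 0 = 0$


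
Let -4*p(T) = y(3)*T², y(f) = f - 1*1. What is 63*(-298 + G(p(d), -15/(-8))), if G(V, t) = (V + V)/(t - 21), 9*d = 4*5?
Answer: -25829398/1377 ≈ -18758.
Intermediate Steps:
d = 20/9 (d = (4*5)/9 = (⅑)*20 = 20/9 ≈ 2.2222)
y(f) = -1 + f (y(f) = f - 1 = -1 + f)
p(T) = -T²/2 (p(T) = -(-1 + 3)*T²/4 = -T²/2)
G(V, t) = 2*V/(-21 + t) (G(V, t) = (2*V)/(-21 + t) = 2*V/(-21 + t))
63*(-298 + G(p(d), -15/(-8))) = 63*(-298 + 2*(-(20/9)²/2)/(-21 - 15/(-8))) = 63*(-298 + 2*(-½*400/81)/(-21 - 15*(-⅛))) = 63*(-298 + 2*(-200/81)/(-21 + 15/8)) = 63*(-298 + 2*(-200/81)/(-153/8)) = 63*(-298 + 2*(-200/81)*(-8/153)) = 63*(-298 + 3200/12393) = 63*(-3689914/12393) = -25829398/1377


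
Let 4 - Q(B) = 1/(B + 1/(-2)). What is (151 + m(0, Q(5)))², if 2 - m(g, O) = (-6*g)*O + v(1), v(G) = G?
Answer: 23104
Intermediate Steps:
Q(B) = 4 - 1/(-½ + B) (Q(B) = 4 - 1/(B + 1/(-2)) = 4 - 1/(B - ½) = 4 - 1/(-½ + B))
m(g, O) = 1 + 6*O*g (m(g, O) = 2 - ((-6*g)*O + 1) = 2 - (-6*O*g + 1) = 2 - (1 - 6*O*g) = 2 + (-1 + 6*O*g) = 1 + 6*O*g)
(151 + m(0, Q(5)))² = (151 + (1 + 6*(2*(-3 + 4*5)/(-1 + 2*5))*0))² = (151 + (1 + 6*(2*(-3 + 20)/(-1 + 10))*0))² = (151 + (1 + 6*(2*17/9)*0))² = (151 + (1 + 6*(2*(⅑)*17)*0))² = (151 + (1 + 6*(34/9)*0))² = (151 + (1 + 0))² = (151 + 1)² = 152² = 23104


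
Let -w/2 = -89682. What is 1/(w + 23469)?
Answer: 1/202833 ≈ 4.9302e-6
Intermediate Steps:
w = 179364 (w = -2*(-89682) = 179364)
1/(w + 23469) = 1/(179364 + 23469) = 1/202833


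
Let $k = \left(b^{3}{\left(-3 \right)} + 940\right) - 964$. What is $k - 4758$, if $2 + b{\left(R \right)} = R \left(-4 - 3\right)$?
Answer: $2077$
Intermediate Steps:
$b{\left(R \right)} = -2 - 7 R$ ($b{\left(R \right)} = -2 + R \left(-4 - 3\right) = -2 + R \left(-7\right) = -2 - 7 R$)
$k = 6835$ ($k = \left(\left(-2 - -21\right)^{3} + 940\right) - 964 = \left(\left(-2 + 21\right)^{3} + 940\right) - 964 = \left(19^{3} + 940\right) - 964 = \left(6859 + 940\right) - 964 = 7799 - 964 = 6835$)
$k - 4758 = 6835 - 4758 = 2077$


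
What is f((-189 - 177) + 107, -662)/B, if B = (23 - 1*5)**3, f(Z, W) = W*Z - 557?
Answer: 18989/648 ≈ 29.304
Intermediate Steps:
f(Z, W) = -557 + W*Z
B = 5832 (B = (23 - 5)**3 = 18**3 = 5832)
f((-189 - 177) + 107, -662)/B = (-557 - 662*((-189 - 177) + 107))/5832 = (-557 - 662*(-366 + 107))*(1/5832) = (-557 - 662*(-259))*(1/5832) = (-557 + 171458)*(1/5832) = 170901*(1/5832) = 18989/648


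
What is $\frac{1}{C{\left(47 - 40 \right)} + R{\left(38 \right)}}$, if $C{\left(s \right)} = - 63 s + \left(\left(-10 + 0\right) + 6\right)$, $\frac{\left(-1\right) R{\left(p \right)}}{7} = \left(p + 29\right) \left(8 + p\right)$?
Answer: $- \frac{1}{22019} \approx -4.5415 \cdot 10^{-5}$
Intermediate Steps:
$R{\left(p \right)} = - 7 \left(8 + p\right) \left(29 + p\right)$ ($R{\left(p \right)} = - 7 \left(p + 29\right) \left(8 + p\right) = - 7 \left(29 + p\right) \left(8 + p\right) = - 7 \left(8 + p\right) \left(29 + p\right)$)
$C{\left(s \right)} = -4 - 63 s$ ($C{\left(s \right)} = - 63 s + \left(-10 + 6\right) = - 63 s - 4 = -4 - 63 s$)
$\frac{1}{C{\left(47 - 40 \right)} + R{\left(38 \right)}} = \frac{1}{\left(-4 - 63 \left(47 - 40\right)\right) - \left(11466 + 10108\right)} = \frac{1}{\left(-4 - 441\right) - 21574} = \frac{1}{-445 - 21574} = \frac{1}{-22019} = - \frac{1}{22019}$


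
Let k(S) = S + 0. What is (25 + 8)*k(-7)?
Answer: -231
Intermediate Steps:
k(S) = S
(25 + 8)*k(-7) = (25 + 8)*(-7) = 33*(-7) = -231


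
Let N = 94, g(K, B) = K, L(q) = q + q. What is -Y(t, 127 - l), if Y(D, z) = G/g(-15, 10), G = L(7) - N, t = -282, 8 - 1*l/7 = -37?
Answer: -16/3 ≈ -5.3333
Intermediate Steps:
L(q) = 2*q
l = 315 (l = 56 - 7*(-37) = 56 + 259 = 315)
G = -80 (G = 2*7 - 1*94 = 14 - 94 = -80)
Y(D, z) = 16/3 (Y(D, z) = -80/(-15) = -80*(-1/15) = 16/3)
-Y(t, 127 - l) = -1*16/3 = -16/3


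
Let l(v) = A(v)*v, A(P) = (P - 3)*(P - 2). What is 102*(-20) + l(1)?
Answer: -2038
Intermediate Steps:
A(P) = (-3 + P)*(-2 + P)
l(v) = v*(6 + v**2 - 5*v) (l(v) = (6 + v**2 - 5*v)*v = v*(6 + v**2 - 5*v))
102*(-20) + l(1) = 102*(-20) + 1*(6 + 1**2 - 5*1) = -2040 + 1*(6 + 1 - 5) = -2040 + 1*2 = -2040 + 2 = -2038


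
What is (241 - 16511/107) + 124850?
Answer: 13368226/107 ≈ 1.2494e+5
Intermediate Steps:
(241 - 16511/107) + 124850 = 9276/107 + 124850 = 13368226/107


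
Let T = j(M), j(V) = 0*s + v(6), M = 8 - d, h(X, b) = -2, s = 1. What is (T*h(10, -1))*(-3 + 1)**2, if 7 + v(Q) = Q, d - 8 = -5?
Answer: 8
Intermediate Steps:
d = 3 (d = 8 - 5 = 3)
v(Q) = -7 + Q
M = 5 (M = 8 - 1*3 = 8 - 3 = 5)
j(V) = -1 (j(V) = 0*1 + (-7 + 6) = 0 - 1 = -1)
T = -1
(T*h(10, -1))*(-3 + 1)**2 = (-1*(-2))*(-3 + 1)**2 = 2*(-2)**2 = 2*4 = 8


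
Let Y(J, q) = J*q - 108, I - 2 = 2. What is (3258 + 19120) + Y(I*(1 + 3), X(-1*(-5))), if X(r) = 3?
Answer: 22318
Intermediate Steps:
I = 4 (I = 2 + 2 = 4)
Y(J, q) = -108 + J*q
(3258 + 19120) + Y(I*(1 + 3), X(-1*(-5))) = (3258 + 19120) + (-108 + (4*(1 + 3))*3) = 22378 + (-108 + (4*4)*3) = 22378 + (-108 + 16*3) = 22378 + (-108 + 48) = 22378 - 60 = 22318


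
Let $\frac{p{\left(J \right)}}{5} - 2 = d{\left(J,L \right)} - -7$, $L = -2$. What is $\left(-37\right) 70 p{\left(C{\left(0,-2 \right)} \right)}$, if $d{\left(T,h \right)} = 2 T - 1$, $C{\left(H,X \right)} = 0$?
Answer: $-103600$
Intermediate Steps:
$d{\left(T,h \right)} = -1 + 2 T$
$p{\left(J \right)} = 40 + 10 J$ ($p{\left(J \right)} = 10 + 5 \left(\left(-1 + 2 J\right) - -7\right) = 10 + 5 \left(\left(-1 + 2 J\right) + 7\right) = 10 + 5 \left(6 + 2 J\right) = 10 + \left(30 + 10 J\right) = 40 + 10 J$)
$\left(-37\right) 70 p{\left(C{\left(0,-2 \right)} \right)} = \left(-37\right) 70 \left(40 + 10 \cdot 0\right) = - 2590 \left(40 + 0\right) = \left(-2590\right) 40 = -103600$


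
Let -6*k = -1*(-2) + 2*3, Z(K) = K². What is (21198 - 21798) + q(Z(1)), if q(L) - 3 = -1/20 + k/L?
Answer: -35903/60 ≈ -598.38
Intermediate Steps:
k = -4/3 (k = -(-1*(-2) + 2*3)/6 = -(2 + 6)/6 = -⅙*8 = -4/3 ≈ -1.3333)
q(L) = 59/20 - 4/(3*L) (q(L) = 3 + (-1/20 - 4/(3*L)) = 59/20 - 4/(3*L))
(21198 - 21798) + q(Z(1)) = (21198 - 21798) + (-80 + 177*1²)/(60*(1²)) = -600 + (1/60)*(-80 + 177*1)/1 = -600 + (1/60)*1*(-80 + 177) = -600 + (1/60)*1*97 = -600 + 97/60 = -35903/60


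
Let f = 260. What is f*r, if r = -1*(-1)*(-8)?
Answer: -2080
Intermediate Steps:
r = -8 (r = 1*(-8) = -8)
f*r = 260*(-8) = -2080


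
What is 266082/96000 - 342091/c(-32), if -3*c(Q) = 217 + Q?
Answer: 3285714439/592000 ≈ 5550.2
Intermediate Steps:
c(Q) = -217/3 - Q/3 (c(Q) = -(217 + Q)/3 = -217/3 - Q/3)
266082/96000 - 342091/c(-32) = 266082/96000 - 342091/(-217/3 - 1/3*(-32)) = 266082*(1/96000) - 342091/(-217/3 + 32/3) = 44347/16000 - 342091/(-185/3) = 44347/16000 - 342091*(-3/185) = 44347/16000 + 1026273/185 = 3285714439/592000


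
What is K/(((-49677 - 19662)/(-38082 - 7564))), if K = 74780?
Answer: 117703720/2391 ≈ 49228.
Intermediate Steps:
K/(((-49677 - 19662)/(-38082 - 7564))) = 74780/(((-49677 - 19662)/(-38082 - 7564))) = 74780/((-69339/(-45646))) = 74780/((-69339*(-1/45646))) = 74780/(2391/1574) = 74780*(1574/2391) = 117703720/2391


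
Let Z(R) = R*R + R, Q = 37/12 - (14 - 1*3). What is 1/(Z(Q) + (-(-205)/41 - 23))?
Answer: 144/5293 ≈ 0.027206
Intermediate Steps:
Q = -95/12 (Q = 37*(1/12) - (14 - 3) = 37/12 - 1*11 = 37/12 - 11 = -95/12 ≈ -7.9167)
Z(R) = R + R² (Z(R) = R² + R = R + R²)
1/(Z(Q) + (-(-205)/41 - 23)) = 1/(-95*(1 - 95/12)/12 + (-(-205)/41 - 23)) = 1/(-95/12*(-83/12) + (-(-205)/41 - 23)) = 1/(7885/144 + (-41*(-5/41) - 23)) = 1/(7885/144 + (5 - 23)) = 1/(7885/144 - 18) = 1/(5293/144) = 144/5293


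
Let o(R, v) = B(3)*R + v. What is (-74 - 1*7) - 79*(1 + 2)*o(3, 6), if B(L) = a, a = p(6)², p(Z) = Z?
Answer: -27099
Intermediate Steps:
a = 36 (a = 6² = 36)
B(L) = 36
o(R, v) = v + 36*R (o(R, v) = 36*R + v = v + 36*R)
(-74 - 1*7) - 79*(1 + 2)*o(3, 6) = (-74 - 1*7) - 79*(1 + 2)*(6 + 36*3) = (-74 - 7) - 237*(6 + 108) = -81 - 237*114 = -81 - 79*342 = -81 - 27018 = -27099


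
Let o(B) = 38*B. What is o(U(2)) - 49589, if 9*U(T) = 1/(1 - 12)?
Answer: -4909349/99 ≈ -49589.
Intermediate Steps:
U(T) = -1/99 (U(T) = 1/(9*(1 - 12)) = (1/9)/(-11) = (1/9)*(-1/11) = -1/99)
o(U(2)) - 49589 = 38*(-1/99) - 49589 = -38/99 - 49589 = -4909349/99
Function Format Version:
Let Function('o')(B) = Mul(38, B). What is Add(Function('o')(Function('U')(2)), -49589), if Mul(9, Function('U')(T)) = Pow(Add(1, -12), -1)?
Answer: Rational(-4909349, 99) ≈ -49589.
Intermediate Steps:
Function('U')(T) = Rational(-1, 99) (Function('U')(T) = Mul(Rational(1, 9), Pow(Add(1, -12), -1)) = Mul(Rational(1, 9), Pow(-11, -1)) = Mul(Rational(1, 9), Rational(-1, 11)) = Rational(-1, 99))
Add(Function('o')(Function('U')(2)), -49589) = Add(Mul(38, Rational(-1, 99)), -49589) = Add(Rational(-38, 99), -49589) = Rational(-4909349, 99)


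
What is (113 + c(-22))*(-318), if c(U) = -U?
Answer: -42930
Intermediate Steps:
(113 + c(-22))*(-318) = (113 - 1*(-22))*(-318) = (113 + 22)*(-318) = 135*(-318) = -42930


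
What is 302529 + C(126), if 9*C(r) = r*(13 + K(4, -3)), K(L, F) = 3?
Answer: 302753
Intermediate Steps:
C(r) = 16*r/9 (C(r) = (r*(13 + 3))/9 = (r*16)/9 = (16*r)/9 = 16*r/9)
302529 + C(126) = 302529 + (16/9)*126 = 302529 + 224 = 302753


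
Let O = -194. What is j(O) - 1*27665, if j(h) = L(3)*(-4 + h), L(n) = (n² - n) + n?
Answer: -29447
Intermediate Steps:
L(n) = n²
j(h) = -36 + 9*h (j(h) = 3²*(-4 + h) = 9*(-4 + h) = -36 + 9*h)
j(O) - 1*27665 = (-36 + 9*(-194)) - 1*27665 = (-36 - 1746) - 27665 = -1782 - 27665 = -29447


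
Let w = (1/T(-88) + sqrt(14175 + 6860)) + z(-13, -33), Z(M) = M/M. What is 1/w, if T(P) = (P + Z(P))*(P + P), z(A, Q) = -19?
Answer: 636382032/692453101673 + 234457344*sqrt(21035)/4847171711711 ≈ 0.0079343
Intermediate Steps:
Z(M) = 1
T(P) = 2*P*(1 + P) (T(P) = (P + 1)*(P + P) = (1 + P)*(2*P) = 2*P*(1 + P))
w = -290927/15312 + sqrt(21035) (w = (1/(2*(-88)*(1 - 88)) + sqrt(14175 + 6860)) - 19 = (1/(2*(-88)*(-87)) + sqrt(21035)) - 19 = (1/15312 + sqrt(21035)) - 19 = -290927/15312 + sqrt(21035) ≈ 126.03)
1/w = 1/(-290927/15312 + sqrt(21035))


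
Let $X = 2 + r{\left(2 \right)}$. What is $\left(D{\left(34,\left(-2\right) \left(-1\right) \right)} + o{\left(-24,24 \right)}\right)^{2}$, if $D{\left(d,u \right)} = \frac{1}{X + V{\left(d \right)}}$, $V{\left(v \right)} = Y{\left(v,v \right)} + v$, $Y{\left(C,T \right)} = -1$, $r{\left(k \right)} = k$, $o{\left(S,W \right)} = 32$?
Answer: $\frac{1404225}{1369} \approx 1025.7$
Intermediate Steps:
$X = 4$ ($X = 2 + 2 = 4$)
$V{\left(v \right)} = -1 + v$
$D{\left(d,u \right)} = \frac{1}{3 + d}$ ($D{\left(d,u \right)} = \frac{1}{4 + \left(-1 + d\right)} = \frac{1}{3 + d}$)
$\left(D{\left(34,\left(-2\right) \left(-1\right) \right)} + o{\left(-24,24 \right)}\right)^{2} = \left(\frac{1}{3 + 34} + 32\right)^{2} = \left(\frac{1}{37} + 32\right)^{2} = \left(\frac{1185}{37}\right)^{2} = \frac{1404225}{1369}$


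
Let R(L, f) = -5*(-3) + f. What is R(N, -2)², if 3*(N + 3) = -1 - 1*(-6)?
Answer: 169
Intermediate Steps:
N = -4/3 (N = -3 + (-1 - 1*(-6))/3 = -3 + (-1 + 6)/3 = -3 + (⅓)*5 = -3 + 5/3 = -4/3 ≈ -1.3333)
R(L, f) = 15 + f
R(N, -2)² = (15 - 2)² = 13² = 169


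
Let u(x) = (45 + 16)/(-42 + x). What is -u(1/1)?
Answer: 61/41 ≈ 1.4878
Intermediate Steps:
u(x) = 61/(-42 + x)
-u(1/1) = -61/(-42 + 1/1) = -61/(-42 + 1) = -61/(-41) = -61*(-1)/41 = -1*(-61/41) = 61/41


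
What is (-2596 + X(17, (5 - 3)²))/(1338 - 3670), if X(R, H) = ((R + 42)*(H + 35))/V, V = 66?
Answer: 56345/51304 ≈ 1.0983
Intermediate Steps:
X(R, H) = (35 + H)*(42 + R)/66 (X(R, H) = ((R + 42)*(H + 35))/66 = ((42 + R)*(35 + H))*(1/66) = ((35 + H)*(42 + R))*(1/66) = (35 + H)*(42 + R)/66)
(-2596 + X(17, (5 - 3)²))/(1338 - 3670) = (-2596 + (245/11 + 7*(5 - 3)²/11 + (35/66)*17 + (1/66)*(5 - 3)²*17))/(1338 - 3670) = (-2596 + (245/11 + (7/11)*2² + 595/66 + (1/66)*2²*17))/(-2332) = (-2596 + (245/11 + (7/11)*4 + 595/66 + (1/66)*4*17))*(-1/2332) = (-2596 + (245/11 + 28/11 + 595/66 + 34/33))*(-1/2332) = (-2596 + 767/22)*(-1/2332) = -56345/22*(-1/2332) = 56345/51304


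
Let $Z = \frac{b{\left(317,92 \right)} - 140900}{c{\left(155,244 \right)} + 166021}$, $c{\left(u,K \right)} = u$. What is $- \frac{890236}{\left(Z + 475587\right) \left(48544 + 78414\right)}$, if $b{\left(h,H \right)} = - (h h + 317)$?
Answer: $- \frac{36983964384}{2508401365002637} \approx -1.4744 \cdot 10^{-5}$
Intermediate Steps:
$b{\left(h,H \right)} = -317 - h^{2}$ ($b{\left(h,H \right)} = - (h^{2} + 317) = - (317 + h^{2}) = -317 - h^{2}$)
$Z = - \frac{120853}{83088}$ ($Z = \frac{\left(-317 - 317^{2}\right) - 140900}{155 + 166021} = \frac{\left(-317 - 100489\right) - 140900}{166176} = \left(\left(-317 - 100489\right) - 140900\right) \frac{1}{166176} = \left(-100806 - 140900\right) \frac{1}{166176} = \left(-241706\right) \frac{1}{166176} = - \frac{120853}{83088} \approx -1.4545$)
$- \frac{890236}{\left(Z + 475587\right) \left(48544 + 78414\right)} = - \frac{890236}{\left(- \frac{120853}{83088} + 475587\right) \left(48544 + 78414\right)} = - \frac{890236}{\frac{39515451803}{83088} \cdot 126958} = - \frac{890236}{\frac{2508401365002637}{41544}} = \left(-890236\right) \frac{41544}{2508401365002637} = - \frac{36983964384}{2508401365002637}$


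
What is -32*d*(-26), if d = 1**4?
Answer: 832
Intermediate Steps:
d = 1
-32*d*(-26) = -32*1*(-26) = -32*(-26) = 832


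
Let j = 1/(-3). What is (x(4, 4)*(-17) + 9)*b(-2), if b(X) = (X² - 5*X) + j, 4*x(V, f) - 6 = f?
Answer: -2747/6 ≈ -457.83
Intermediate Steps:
j = -⅓ (j = 1*(-⅓) = -⅓ ≈ -0.33333)
x(V, f) = 3/2 + f/4
b(X) = -⅓ + X² - 5*X (b(X) = (X² - 5*X) - ⅓ = -⅓ + X² - 5*X)
(x(4, 4)*(-17) + 9)*b(-2) = ((3/2 + (¼)*4)*(-17) + 9)*(-⅓ + (-2)² - 5*(-2)) = ((3/2 + 1)*(-17) + 9)*(-⅓ + 4 + 10) = ((5/2)*(-17) + 9)*(41/3) = (-85/2 + 9)*(41/3) = -67/2*41/3 = -2747/6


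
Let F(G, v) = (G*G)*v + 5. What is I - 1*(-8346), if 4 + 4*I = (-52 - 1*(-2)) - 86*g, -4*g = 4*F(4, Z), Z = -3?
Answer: 7408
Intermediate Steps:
F(G, v) = 5 + v*G² (F(G, v) = G²*v + 5 = v*G² + 5 = 5 + v*G²)
g = 43 (g = -(5 - 3*4²) = -(5 - 3*16) = -(5 - 48) = -(-43) = -¼*(-172) = 43)
I = -938 (I = -1 + ((-52 - 1*(-2)) - 86*43)/4 = -1 + ((-52 + 2) - 3698)/4 = -1 + (-50 - 3698)/4 = -1 + (¼)*(-3748) = -1 - 937 = -938)
I - 1*(-8346) = -938 - 1*(-8346) = -938 + 8346 = 7408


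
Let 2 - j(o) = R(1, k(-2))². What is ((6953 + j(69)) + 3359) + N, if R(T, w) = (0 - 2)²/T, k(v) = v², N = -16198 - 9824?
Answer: -15724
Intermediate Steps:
N = -26022
R(T, w) = 4/T (R(T, w) = (-2)²/T = 4/T)
j(o) = -14 (j(o) = 2 - (4/1)² = 2 - (4*1)² = 2 - 1*4² = 2 - 1*16 = 2 - 16 = -14)
((6953 + j(69)) + 3359) + N = ((6953 - 14) + 3359) - 26022 = (6939 + 3359) - 26022 = 10298 - 26022 = -15724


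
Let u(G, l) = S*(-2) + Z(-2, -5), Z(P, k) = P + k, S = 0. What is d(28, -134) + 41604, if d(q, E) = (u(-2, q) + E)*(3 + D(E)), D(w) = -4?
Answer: 41745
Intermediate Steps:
u(G, l) = -7 (u(G, l) = 0*(-2) + (-2 - 5) = 0 - 7 = -7)
d(q, E) = 7 - E (d(q, E) = (-7 + E)*(3 - 4) = (-7 + E)*(-1) = 7 - E)
d(28, -134) + 41604 = (7 - 1*(-134)) + 41604 = (7 + 134) + 41604 = 141 + 41604 = 41745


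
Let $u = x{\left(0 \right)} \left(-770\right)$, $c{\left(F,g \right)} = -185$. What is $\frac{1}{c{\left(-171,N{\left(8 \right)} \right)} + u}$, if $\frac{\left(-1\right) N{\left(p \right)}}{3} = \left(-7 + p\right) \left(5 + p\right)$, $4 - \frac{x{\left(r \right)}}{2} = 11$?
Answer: $\frac{1}{10595} \approx 9.4384 \cdot 10^{-5}$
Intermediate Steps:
$x{\left(r \right)} = -14$ ($x{\left(r \right)} = 8 - 22 = -14$)
$N{\left(p \right)} = - 3 \left(-7 + p\right) \left(5 + p\right)$
$u = 10780$ ($u = \left(-14\right) \left(-770\right) = 10780$)
$\frac{1}{c{\left(-171,N{\left(8 \right)} \right)} + u} = \frac{1}{-185 + 10780} = \frac{1}{10595}$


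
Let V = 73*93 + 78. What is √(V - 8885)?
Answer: I*√2018 ≈ 44.922*I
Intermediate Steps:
V = 6867 (V = 6789 + 78 = 6867)
√(V - 8885) = √(6867 - 8885) = √(-2018) = I*√2018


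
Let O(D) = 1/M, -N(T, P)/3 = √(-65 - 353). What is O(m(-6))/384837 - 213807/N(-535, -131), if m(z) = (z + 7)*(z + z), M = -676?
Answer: -1/260149812 - 341*I*√418/2 ≈ -3.8439e-9 - 3485.9*I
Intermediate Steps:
N(T, P) = -3*I*√418 (N(T, P) = -3*√(-65 - 353) = -3*I*√418)
m(z) = 2*z*(7 + z) (m(z) = (7 + z)*(2*z) = 2*z*(7 + z))
O(D) = -1/676 (O(D) = 1/(-676) = -1/676)
O(m(-6))/384837 - 213807/N(-535, -131) = -1/676/384837 - 213807*I*√418/1254 = -1/676*1/384837 - 341*I*√418/2 = -1/260149812 - 341*I*√418/2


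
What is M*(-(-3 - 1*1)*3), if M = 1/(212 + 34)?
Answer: 2/41 ≈ 0.048781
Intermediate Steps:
M = 1/246 ≈ 0.0040650
M*(-(-3 - 1*1)*3) = (-(-3 - 1*1)*3)/246 = (-(-3 - 1)*3)/246 = (-1*(-4)*3)/246 = (4*3)/246 = (1/246)*12 = 2/41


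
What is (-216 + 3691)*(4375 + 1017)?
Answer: 18737200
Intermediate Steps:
(-216 + 3691)*(4375 + 1017) = 3475*5392 = 18737200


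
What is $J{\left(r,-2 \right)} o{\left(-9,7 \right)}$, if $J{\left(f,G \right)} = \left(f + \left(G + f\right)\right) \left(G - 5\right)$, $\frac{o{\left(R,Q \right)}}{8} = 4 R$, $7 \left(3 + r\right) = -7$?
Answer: $-20160$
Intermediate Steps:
$r = -4$ ($r = -3 + \frac{1}{7} \left(-7\right) = -3 - 1 = -4$)
$o{\left(R,Q \right)} = 32 R$ ($o{\left(R,Q \right)} = 8 \cdot 4 R = 32 R$)
$J{\left(f,G \right)} = \left(-5 + G\right) \left(G + 2 f\right)$ ($J{\left(f,G \right)} = \left(G + 2 f\right) \left(-5 + G\right) = \left(-5 + G\right) \left(G + 2 f\right)$)
$J{\left(r,-2 \right)} o{\left(-9,7 \right)} = \left(\left(-2\right)^{2} - -40 - -10 + 2 \left(-2\right) \left(-4\right)\right) 32 \left(-9\right) = \left(4 + 40 + 10 + 16\right) \left(-288\right) = 70 \left(-288\right) = -20160$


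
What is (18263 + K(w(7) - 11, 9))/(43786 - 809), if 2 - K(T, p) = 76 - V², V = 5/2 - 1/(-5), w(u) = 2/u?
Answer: 1819629/4297700 ≈ 0.42340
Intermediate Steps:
V = 27/10 (V = 5*(½) - 1*(-⅕) = 5/2 + ⅕ = 27/10 ≈ 2.7000)
K(T, p) = -6671/100 (K(T, p) = 2 - (76 - (27/10)²) = 2 - (76 - 1*729/100) = 2 - (76 - 729/100) = 2 - 1*6871/100 = 2 - 6871/100 = -6671/100)
(18263 + K(w(7) - 11, 9))/(43786 - 809) = (18263 - 6671/100)/(43786 - 809) = (1819629/100)/42977 = (1819629/100)*(1/42977) = 1819629/4297700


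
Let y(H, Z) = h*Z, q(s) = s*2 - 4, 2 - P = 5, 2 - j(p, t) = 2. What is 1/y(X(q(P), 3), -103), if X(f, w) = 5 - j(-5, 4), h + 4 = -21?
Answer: 1/2575 ≈ 0.00038835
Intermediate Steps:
h = -25 (h = -4 - 21 = -25)
j(p, t) = 0 (j(p, t) = 2 - 1*2 = 2 - 2 = 0)
P = -3 (P = 2 - 1*5 = 2 - 5 = -3)
q(s) = -4 + 2*s (q(s) = 2*s - 4 = -4 + 2*s)
X(f, w) = 5 (X(f, w) = 5 - 1*0 = 5 + 0 = 5)
y(H, Z) = -25*Z
1/y(X(q(P), 3), -103) = 1/(-25*(-103)) = 1/2575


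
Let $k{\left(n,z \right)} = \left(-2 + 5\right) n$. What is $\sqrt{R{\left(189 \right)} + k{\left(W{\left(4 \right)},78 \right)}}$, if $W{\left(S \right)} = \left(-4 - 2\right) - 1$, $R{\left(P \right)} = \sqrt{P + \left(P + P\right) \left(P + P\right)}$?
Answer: $\sqrt{-21 + 3 \sqrt{15897}} \approx 18.901$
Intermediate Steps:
$R{\left(P \right)} = \sqrt{P + 4 P^{2}}$ ($R{\left(P \right)} = \sqrt{P + 2 P 2 P} = \sqrt{P + 4 P^{2}}$)
$W{\left(S \right)} = -7$ ($W{\left(S \right)} = -6 - 1 = -7$)
$k{\left(n,z \right)} = 3 n$
$\sqrt{R{\left(189 \right)} + k{\left(W{\left(4 \right)},78 \right)}} = \sqrt{\sqrt{189 \left(1 + 4 \cdot 189\right)} + 3 \left(-7\right)} = \sqrt{\sqrt{189 \left(1 + 756\right)} - 21} = \sqrt{\sqrt{189 \cdot 757} - 21} = \sqrt{\sqrt{143073} - 21} = \sqrt{3 \sqrt{15897} - 21} = \sqrt{-21 + 3 \sqrt{15897}}$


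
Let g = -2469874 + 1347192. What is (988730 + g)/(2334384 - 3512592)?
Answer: 4186/36819 ≈ 0.11369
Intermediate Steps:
g = -1122682
(988730 + g)/(2334384 - 3512592) = (988730 - 1122682)/(2334384 - 3512592) = -133952/(-1178208) = -133952*(-1/1178208) = 4186/36819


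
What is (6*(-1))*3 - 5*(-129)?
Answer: 627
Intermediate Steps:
(6*(-1))*3 - 5*(-129) = -6*3 + 645 = -18 + 645 = 627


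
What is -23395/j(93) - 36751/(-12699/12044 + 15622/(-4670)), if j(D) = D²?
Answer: 8936182621605905/1070122166001 ≈ 8350.6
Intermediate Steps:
-23395/j(93) - 36751/(-12699/12044 + 15622/(-4670)) = -23395/(93²) - 36751/(-12699/12044 + 15622/(-4670)) = -23395/8649 - 36751/(-12699*1/12044 + 15622*(-1/4670)) = -23395*1/8649 - 36751/(-12699/12044 - 7811/2335) = -23395/8649 - 36751/(-123727849/28122740) = -23395/8649 - 36751*(-28122740/123727849) = -23395/8649 + 1033538817740/123727849 = 8936182621605905/1070122166001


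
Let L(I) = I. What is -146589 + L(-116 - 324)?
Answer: -147029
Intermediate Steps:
-146589 + L(-116 - 324) = -146589 + (-116 - 324) = -146589 - 440 = -147029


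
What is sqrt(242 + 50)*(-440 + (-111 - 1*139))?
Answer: -1380*sqrt(73) ≈ -11791.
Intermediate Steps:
sqrt(242 + 50)*(-440 + (-111 - 1*139)) = sqrt(292)*(-440 + (-111 - 139)) = (2*sqrt(73))*(-440 - 250) = (2*sqrt(73))*(-690) = -1380*sqrt(73)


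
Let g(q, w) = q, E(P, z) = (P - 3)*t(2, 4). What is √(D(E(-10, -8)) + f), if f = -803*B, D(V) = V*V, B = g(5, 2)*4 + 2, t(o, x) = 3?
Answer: I*√16145 ≈ 127.06*I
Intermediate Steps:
E(P, z) = -9 + 3*P (E(P, z) = (P - 3)*3 = (-3 + P)*3 = -9 + 3*P)
B = 22 (B = 5*4 + 2 = 20 + 2 = 22)
D(V) = V²
f = -17666 (f = -803*22 = -17666)
√(D(E(-10, -8)) + f) = √((-9 + 3*(-10))² - 17666) = √((-9 - 30)² - 17666) = √((-39)² - 17666) = √(1521 - 17666) = √(-16145) = I*√16145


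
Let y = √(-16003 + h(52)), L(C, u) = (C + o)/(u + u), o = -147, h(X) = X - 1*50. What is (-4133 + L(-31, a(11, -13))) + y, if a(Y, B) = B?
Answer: -53640/13 + I*√16001 ≈ -4126.2 + 126.5*I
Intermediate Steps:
h(X) = -50 + X (h(X) = X - 50 = -50 + X)
L(C, u) = (-147 + C)/(2*u) (L(C, u) = (C - 147)/(u + u) = (-147 + C)/((2*u)) = (-147 + C)*(1/(2*u)) = (-147 + C)/(2*u))
y = I*√16001 (y = √(-16003 + (-50 + 52)) = √(-16003 + 2) = √(-16001) = I*√16001 ≈ 126.5*I)
(-4133 + L(-31, a(11, -13))) + y = (-4133 + (½)*(-147 - 31)/(-13)) + I*√16001 = (-4133 + (½)*(-1/13)*(-178)) + I*√16001 = (-4133 + 89/13) + I*√16001 = -53640/13 + I*√16001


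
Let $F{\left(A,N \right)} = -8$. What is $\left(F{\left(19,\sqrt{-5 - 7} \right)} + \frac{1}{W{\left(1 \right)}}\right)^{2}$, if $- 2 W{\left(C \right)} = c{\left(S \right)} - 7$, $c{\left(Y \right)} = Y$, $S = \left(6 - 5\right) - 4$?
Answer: $\frac{1521}{25} \approx 60.84$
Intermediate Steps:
$S = -3$ ($S = 1 - 4 = -3$)
$W{\left(C \right)} = 5$ ($W{\left(C \right)} = - \frac{-3 - 7}{2} = \left(- \frac{1}{2}\right) \left(-10\right) = 5$)
$\left(F{\left(19,\sqrt{-5 - 7} \right)} + \frac{1}{W{\left(1 \right)}}\right)^{2} = \left(-8 + \frac{1}{5}\right)^{2} = \left(- \frac{39}{5}\right)^{2} = \frac{1521}{25}$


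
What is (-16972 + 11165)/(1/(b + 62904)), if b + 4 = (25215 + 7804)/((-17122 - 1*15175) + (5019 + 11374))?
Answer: -829844009981/2272 ≈ -3.6525e+8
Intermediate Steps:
b = -13805/2272 (b = -4 + (25215 + 7804)/((-17122 - 1*15175) + (5019 + 11374)) = -4 + 33019/((-17122 - 15175) + 16393) = -4 + 33019/(-32297 + 16393) = -4 + 33019/(-15904) = -4 + 33019*(-1/15904) = -4 - 4717/2272 = -13805/2272 ≈ -6.0761)
(-16972 + 11165)/(1/(b + 62904)) = (-16972 + 11165)/(1/(-13805/2272 + 62904)) = -5807/(1/(142904083/2272)) = -5807/2272/142904083 = -5807*142904083/2272 = -829844009981/2272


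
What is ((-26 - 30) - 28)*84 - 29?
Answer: -7085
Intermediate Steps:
((-26 - 30) - 28)*84 - 29 = (-56 - 28)*84 - 29 = -84*84 - 29 = -7056 - 29 = -7085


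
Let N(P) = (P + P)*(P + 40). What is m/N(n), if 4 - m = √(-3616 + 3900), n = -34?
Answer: -1/102 + √71/204 ≈ 0.031501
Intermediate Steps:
N(P) = 2*P*(40 + P) (N(P) = (2*P)*(40 + P) = 2*P*(40 + P))
m = 4 - 2*√71 (m = 4 - √(-3616 + 3900) = 4 - √284 = 4 - 2*√71 ≈ -12.852)
m/N(n) = (4 - 2*√71)/((2*(-34)*(40 - 34))) = (4 - 2*√71)/((2*(-34)*6)) = (4 - 2*√71)/(-408) = (4 - 2*√71)*(-1/408) = -1/102 + √71/204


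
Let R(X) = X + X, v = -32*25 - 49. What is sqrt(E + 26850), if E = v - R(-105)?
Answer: sqrt(26211) ≈ 161.90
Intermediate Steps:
v = -849 (v = -800 - 49 = -849)
R(X) = 2*X
E = -639 (E = -849 - 2*(-105) = -849 - 1*(-210) = -849 + 210 = -639)
sqrt(E + 26850) = sqrt(-639 + 26850) = sqrt(26211)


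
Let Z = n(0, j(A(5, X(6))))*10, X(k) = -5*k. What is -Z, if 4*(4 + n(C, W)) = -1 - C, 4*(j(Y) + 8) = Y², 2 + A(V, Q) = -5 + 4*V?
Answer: 85/2 ≈ 42.500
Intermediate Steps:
A(V, Q) = -7 + 4*V (A(V, Q) = -2 + (-5 + 4*V) = -7 + 4*V)
j(Y) = -8 + Y²/4
n(C, W) = -17/4 - C/4 (n(C, W) = -4 + (-1 - C)/4 = -4 + (-¼ - C/4) = -17/4 - C/4)
Z = -85/2 (Z = (-17/4 - ¼*0)*10 = (-17/4 + 0)*10 = -17/4*10 = -85/2 ≈ -42.500)
-Z = -1*(-85/2) = 85/2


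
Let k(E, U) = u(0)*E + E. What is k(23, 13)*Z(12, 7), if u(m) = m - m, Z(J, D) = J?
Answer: 276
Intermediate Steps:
u(m) = 0
k(E, U) = E (k(E, U) = 0*E + E = 0 + E = E)
k(23, 13)*Z(12, 7) = 23*12 = 276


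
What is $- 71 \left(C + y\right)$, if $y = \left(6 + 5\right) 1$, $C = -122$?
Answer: $7881$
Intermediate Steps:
$y = 11$ ($y = 11 \cdot 1 = 11$)
$- 71 \left(C + y\right) = - 71 \left(-122 + 11\right) = \left(-71\right) \left(-111\right) = 7881$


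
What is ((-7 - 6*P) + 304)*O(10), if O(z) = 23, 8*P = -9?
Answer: 27945/4 ≈ 6986.3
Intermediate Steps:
P = -9/8 (P = (⅛)*(-9) = -9/8 ≈ -1.1250)
((-7 - 6*P) + 304)*O(10) = ((-7 - 6*(-9/8)) + 304)*23 = ((-7 + 27/4) + 304)*23 = (-¼ + 304)*23 = (1215/4)*23 = 27945/4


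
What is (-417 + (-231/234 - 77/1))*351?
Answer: -347481/2 ≈ -1.7374e+5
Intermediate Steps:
(-417 + (-231/234 - 77/1))*351 = (-417 + (-231*1/234 - 77*1))*351 = (-417 + (-77/78 - 77))*351 = (-417 - 6083/78)*351 = -38609/78*351 = -347481/2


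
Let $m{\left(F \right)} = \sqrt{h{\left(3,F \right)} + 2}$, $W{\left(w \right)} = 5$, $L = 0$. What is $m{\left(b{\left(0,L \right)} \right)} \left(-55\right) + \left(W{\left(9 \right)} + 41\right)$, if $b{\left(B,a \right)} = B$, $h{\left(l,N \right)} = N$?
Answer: $46 - 55 \sqrt{2} \approx -31.782$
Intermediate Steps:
$m{\left(F \right)} = \sqrt{2 + F}$ ($m{\left(F \right)} = \sqrt{F + 2} = \sqrt{2 + F}$)
$m{\left(b{\left(0,L \right)} \right)} \left(-55\right) + \left(W{\left(9 \right)} + 41\right) = \sqrt{2 + 0} \left(-55\right) + \left(5 + 41\right) = \sqrt{2} \left(-55\right) + 46 = - 55 \sqrt{2} + 46 = 46 - 55 \sqrt{2}$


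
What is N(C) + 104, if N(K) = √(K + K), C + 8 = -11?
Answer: 104 + I*√38 ≈ 104.0 + 6.1644*I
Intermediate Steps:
C = -19 (C = -8 - 11 = -19)
N(K) = √2*√K (N(K) = √(2*K) = √2*√K)
N(C) + 104 = √2*√(-19) + 104 = √2*(I*√19) + 104 = I*√38 + 104 = 104 + I*√38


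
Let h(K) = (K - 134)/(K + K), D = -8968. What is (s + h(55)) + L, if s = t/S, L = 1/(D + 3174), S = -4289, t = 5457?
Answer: -1360405746/683387815 ≈ -1.9907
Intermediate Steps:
L = -1/5794 (L = 1/(-8968 + 3174) = 1/(-5794) = -1/5794 ≈ -0.00017259)
s = -5457/4289 (s = 5457/(-4289) = 5457*(-1/4289) = -5457/4289 ≈ -1.2723)
h(K) = (-134 + K)/(2*K) (h(K) = (-134 + K)/((2*K)) = (-134 + K)*(1/(2*K)) = (-134 + K)/(2*K))
(s + h(55)) + L = (-5457/4289 + (½)*(-134 + 55)/55) - 1/5794 = (-5457/4289 + (½)*(1/55)*(-79)) - 1/5794 = (-5457/4289 - 79/110) - 1/5794 = -939101/471790 - 1/5794 = -1360405746/683387815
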